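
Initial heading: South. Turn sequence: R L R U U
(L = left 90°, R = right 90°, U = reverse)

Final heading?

Answer: Final heading: West

Derivation:
Start: South
  R (right (90° clockwise)) -> West
  L (left (90° counter-clockwise)) -> South
  R (right (90° clockwise)) -> West
  U (U-turn (180°)) -> East
  U (U-turn (180°)) -> West
Final: West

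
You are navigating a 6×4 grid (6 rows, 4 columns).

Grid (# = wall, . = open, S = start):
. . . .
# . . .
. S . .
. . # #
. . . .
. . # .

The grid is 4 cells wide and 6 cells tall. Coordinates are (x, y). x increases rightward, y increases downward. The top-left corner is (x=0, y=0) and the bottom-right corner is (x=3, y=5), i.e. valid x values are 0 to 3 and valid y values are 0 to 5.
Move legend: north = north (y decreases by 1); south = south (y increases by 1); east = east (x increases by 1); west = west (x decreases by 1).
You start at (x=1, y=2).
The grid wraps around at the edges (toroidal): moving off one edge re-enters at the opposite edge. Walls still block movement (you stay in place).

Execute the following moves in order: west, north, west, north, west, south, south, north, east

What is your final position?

Start: (x=1, y=2)
  west (west): (x=1, y=2) -> (x=0, y=2)
  north (north): blocked, stay at (x=0, y=2)
  west (west): (x=0, y=2) -> (x=3, y=2)
  north (north): (x=3, y=2) -> (x=3, y=1)
  west (west): (x=3, y=1) -> (x=2, y=1)
  south (south): (x=2, y=1) -> (x=2, y=2)
  south (south): blocked, stay at (x=2, y=2)
  north (north): (x=2, y=2) -> (x=2, y=1)
  east (east): (x=2, y=1) -> (x=3, y=1)
Final: (x=3, y=1)

Answer: Final position: (x=3, y=1)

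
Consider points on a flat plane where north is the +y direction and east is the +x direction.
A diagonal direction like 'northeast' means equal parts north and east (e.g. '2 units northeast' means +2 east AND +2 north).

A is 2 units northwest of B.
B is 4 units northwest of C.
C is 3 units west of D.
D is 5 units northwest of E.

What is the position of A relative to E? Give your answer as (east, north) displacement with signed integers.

Answer: A is at (east=-14, north=11) relative to E.

Derivation:
Place E at the origin (east=0, north=0).
  D is 5 units northwest of E: delta (east=-5, north=+5); D at (east=-5, north=5).
  C is 3 units west of D: delta (east=-3, north=+0); C at (east=-8, north=5).
  B is 4 units northwest of C: delta (east=-4, north=+4); B at (east=-12, north=9).
  A is 2 units northwest of B: delta (east=-2, north=+2); A at (east=-14, north=11).
Therefore A relative to E: (east=-14, north=11).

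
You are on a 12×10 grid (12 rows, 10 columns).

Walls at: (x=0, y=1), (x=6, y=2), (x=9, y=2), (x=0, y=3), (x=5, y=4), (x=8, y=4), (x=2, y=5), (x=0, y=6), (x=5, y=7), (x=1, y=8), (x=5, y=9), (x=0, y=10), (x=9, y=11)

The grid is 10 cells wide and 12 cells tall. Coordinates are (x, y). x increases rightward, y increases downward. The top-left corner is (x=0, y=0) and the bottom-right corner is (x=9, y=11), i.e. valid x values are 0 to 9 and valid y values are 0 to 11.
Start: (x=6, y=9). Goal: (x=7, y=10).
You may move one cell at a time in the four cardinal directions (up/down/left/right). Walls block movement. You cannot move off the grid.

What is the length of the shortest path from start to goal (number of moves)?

BFS from (x=6, y=9) until reaching (x=7, y=10):
  Distance 0: (x=6, y=9)
  Distance 1: (x=6, y=8), (x=7, y=9), (x=6, y=10)
  Distance 2: (x=6, y=7), (x=5, y=8), (x=7, y=8), (x=8, y=9), (x=5, y=10), (x=7, y=10), (x=6, y=11)  <- goal reached here
One shortest path (2 moves): (x=6, y=9) -> (x=7, y=9) -> (x=7, y=10)

Answer: Shortest path length: 2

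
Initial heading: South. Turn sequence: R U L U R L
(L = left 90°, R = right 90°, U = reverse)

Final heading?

Start: South
  R (right (90° clockwise)) -> West
  U (U-turn (180°)) -> East
  L (left (90° counter-clockwise)) -> North
  U (U-turn (180°)) -> South
  R (right (90° clockwise)) -> West
  L (left (90° counter-clockwise)) -> South
Final: South

Answer: Final heading: South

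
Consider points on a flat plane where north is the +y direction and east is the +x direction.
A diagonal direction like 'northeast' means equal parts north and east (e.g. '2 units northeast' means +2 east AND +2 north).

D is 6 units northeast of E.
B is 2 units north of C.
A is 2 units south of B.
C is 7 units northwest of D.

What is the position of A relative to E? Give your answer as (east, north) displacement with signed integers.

Place E at the origin (east=0, north=0).
  D is 6 units northeast of E: delta (east=+6, north=+6); D at (east=6, north=6).
  C is 7 units northwest of D: delta (east=-7, north=+7); C at (east=-1, north=13).
  B is 2 units north of C: delta (east=+0, north=+2); B at (east=-1, north=15).
  A is 2 units south of B: delta (east=+0, north=-2); A at (east=-1, north=13).
Therefore A relative to E: (east=-1, north=13).

Answer: A is at (east=-1, north=13) relative to E.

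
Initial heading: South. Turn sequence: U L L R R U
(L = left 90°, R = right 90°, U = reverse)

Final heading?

Start: South
  U (U-turn (180°)) -> North
  L (left (90° counter-clockwise)) -> West
  L (left (90° counter-clockwise)) -> South
  R (right (90° clockwise)) -> West
  R (right (90° clockwise)) -> North
  U (U-turn (180°)) -> South
Final: South

Answer: Final heading: South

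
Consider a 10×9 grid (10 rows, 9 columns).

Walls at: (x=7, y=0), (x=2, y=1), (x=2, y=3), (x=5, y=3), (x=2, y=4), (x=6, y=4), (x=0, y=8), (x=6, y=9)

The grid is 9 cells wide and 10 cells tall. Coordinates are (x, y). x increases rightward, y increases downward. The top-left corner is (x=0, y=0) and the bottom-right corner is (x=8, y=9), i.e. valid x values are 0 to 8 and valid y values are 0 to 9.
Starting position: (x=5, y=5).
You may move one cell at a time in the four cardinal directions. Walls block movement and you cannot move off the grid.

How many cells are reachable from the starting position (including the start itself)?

Answer: Reachable cells: 82

Derivation:
BFS flood-fill from (x=5, y=5):
  Distance 0: (x=5, y=5)
  Distance 1: (x=5, y=4), (x=4, y=5), (x=6, y=5), (x=5, y=6)
  Distance 2: (x=4, y=4), (x=3, y=5), (x=7, y=5), (x=4, y=6), (x=6, y=6), (x=5, y=7)
  Distance 3: (x=4, y=3), (x=3, y=4), (x=7, y=4), (x=2, y=5), (x=8, y=5), (x=3, y=6), (x=7, y=6), (x=4, y=7), (x=6, y=7), (x=5, y=8)
  Distance 4: (x=4, y=2), (x=3, y=3), (x=7, y=3), (x=8, y=4), (x=1, y=5), (x=2, y=6), (x=8, y=6), (x=3, y=7), (x=7, y=7), (x=4, y=8), (x=6, y=8), (x=5, y=9)
  Distance 5: (x=4, y=1), (x=3, y=2), (x=5, y=2), (x=7, y=2), (x=6, y=3), (x=8, y=3), (x=1, y=4), (x=0, y=5), (x=1, y=6), (x=2, y=7), (x=8, y=7), (x=3, y=8), (x=7, y=8), (x=4, y=9)
  Distance 6: (x=4, y=0), (x=3, y=1), (x=5, y=1), (x=7, y=1), (x=2, y=2), (x=6, y=2), (x=8, y=2), (x=1, y=3), (x=0, y=4), (x=0, y=6), (x=1, y=7), (x=2, y=8), (x=8, y=8), (x=3, y=9), (x=7, y=9)
  Distance 7: (x=3, y=0), (x=5, y=0), (x=6, y=1), (x=8, y=1), (x=1, y=2), (x=0, y=3), (x=0, y=7), (x=1, y=8), (x=2, y=9), (x=8, y=9)
  Distance 8: (x=2, y=0), (x=6, y=0), (x=8, y=0), (x=1, y=1), (x=0, y=2), (x=1, y=9)
  Distance 9: (x=1, y=0), (x=0, y=1), (x=0, y=9)
  Distance 10: (x=0, y=0)
Total reachable: 82 (grid has 82 open cells total)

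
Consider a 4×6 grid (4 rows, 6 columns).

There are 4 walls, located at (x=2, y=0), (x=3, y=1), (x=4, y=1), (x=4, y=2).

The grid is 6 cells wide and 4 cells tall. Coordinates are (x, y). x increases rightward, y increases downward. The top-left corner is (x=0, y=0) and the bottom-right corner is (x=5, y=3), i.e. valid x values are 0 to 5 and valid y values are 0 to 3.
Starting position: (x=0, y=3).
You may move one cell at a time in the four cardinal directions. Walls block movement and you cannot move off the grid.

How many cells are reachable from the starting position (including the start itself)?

BFS flood-fill from (x=0, y=3):
  Distance 0: (x=0, y=3)
  Distance 1: (x=0, y=2), (x=1, y=3)
  Distance 2: (x=0, y=1), (x=1, y=2), (x=2, y=3)
  Distance 3: (x=0, y=0), (x=1, y=1), (x=2, y=2), (x=3, y=3)
  Distance 4: (x=1, y=0), (x=2, y=1), (x=3, y=2), (x=4, y=3)
  Distance 5: (x=5, y=3)
  Distance 6: (x=5, y=2)
  Distance 7: (x=5, y=1)
  Distance 8: (x=5, y=0)
  Distance 9: (x=4, y=0)
  Distance 10: (x=3, y=0)
Total reachable: 20 (grid has 20 open cells total)

Answer: Reachable cells: 20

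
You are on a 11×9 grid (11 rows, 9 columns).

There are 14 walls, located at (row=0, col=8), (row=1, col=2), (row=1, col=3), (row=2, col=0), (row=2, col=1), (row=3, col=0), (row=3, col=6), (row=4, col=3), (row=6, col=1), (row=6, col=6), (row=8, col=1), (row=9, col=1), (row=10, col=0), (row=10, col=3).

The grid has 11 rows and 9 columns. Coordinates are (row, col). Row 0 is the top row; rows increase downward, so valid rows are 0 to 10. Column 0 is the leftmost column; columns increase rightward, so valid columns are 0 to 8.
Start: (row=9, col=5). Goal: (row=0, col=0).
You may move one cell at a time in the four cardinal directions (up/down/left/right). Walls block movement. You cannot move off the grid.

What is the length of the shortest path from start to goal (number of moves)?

Answer: Shortest path length: 14

Derivation:
BFS from (row=9, col=5) until reaching (row=0, col=0):
  Distance 0: (row=9, col=5)
  Distance 1: (row=8, col=5), (row=9, col=4), (row=9, col=6), (row=10, col=5)
  Distance 2: (row=7, col=5), (row=8, col=4), (row=8, col=6), (row=9, col=3), (row=9, col=7), (row=10, col=4), (row=10, col=6)
  Distance 3: (row=6, col=5), (row=7, col=4), (row=7, col=6), (row=8, col=3), (row=8, col=7), (row=9, col=2), (row=9, col=8), (row=10, col=7)
  Distance 4: (row=5, col=5), (row=6, col=4), (row=7, col=3), (row=7, col=7), (row=8, col=2), (row=8, col=8), (row=10, col=2), (row=10, col=8)
  Distance 5: (row=4, col=5), (row=5, col=4), (row=5, col=6), (row=6, col=3), (row=6, col=7), (row=7, col=2), (row=7, col=8), (row=10, col=1)
  Distance 6: (row=3, col=5), (row=4, col=4), (row=4, col=6), (row=5, col=3), (row=5, col=7), (row=6, col=2), (row=6, col=8), (row=7, col=1)
  Distance 7: (row=2, col=5), (row=3, col=4), (row=4, col=7), (row=5, col=2), (row=5, col=8), (row=7, col=0)
  Distance 8: (row=1, col=5), (row=2, col=4), (row=2, col=6), (row=3, col=3), (row=3, col=7), (row=4, col=2), (row=4, col=8), (row=5, col=1), (row=6, col=0), (row=8, col=0)
  Distance 9: (row=0, col=5), (row=1, col=4), (row=1, col=6), (row=2, col=3), (row=2, col=7), (row=3, col=2), (row=3, col=8), (row=4, col=1), (row=5, col=0), (row=9, col=0)
  Distance 10: (row=0, col=4), (row=0, col=6), (row=1, col=7), (row=2, col=2), (row=2, col=8), (row=3, col=1), (row=4, col=0)
  Distance 11: (row=0, col=3), (row=0, col=7), (row=1, col=8)
  Distance 12: (row=0, col=2)
  Distance 13: (row=0, col=1)
  Distance 14: (row=0, col=0), (row=1, col=1)  <- goal reached here
One shortest path (14 moves): (row=9, col=5) -> (row=9, col=4) -> (row=8, col=4) -> (row=7, col=4) -> (row=6, col=4) -> (row=5, col=4) -> (row=4, col=4) -> (row=3, col=4) -> (row=2, col=4) -> (row=1, col=4) -> (row=0, col=4) -> (row=0, col=3) -> (row=0, col=2) -> (row=0, col=1) -> (row=0, col=0)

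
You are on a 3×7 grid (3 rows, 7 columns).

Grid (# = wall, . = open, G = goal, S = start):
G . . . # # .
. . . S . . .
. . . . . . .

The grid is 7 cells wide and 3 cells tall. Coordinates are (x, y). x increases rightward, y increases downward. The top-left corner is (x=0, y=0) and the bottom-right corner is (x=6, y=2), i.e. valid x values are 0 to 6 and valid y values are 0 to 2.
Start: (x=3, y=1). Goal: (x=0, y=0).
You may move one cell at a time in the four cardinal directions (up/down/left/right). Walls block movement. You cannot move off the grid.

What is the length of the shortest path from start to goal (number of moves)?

Answer: Shortest path length: 4

Derivation:
BFS from (x=3, y=1) until reaching (x=0, y=0):
  Distance 0: (x=3, y=1)
  Distance 1: (x=3, y=0), (x=2, y=1), (x=4, y=1), (x=3, y=2)
  Distance 2: (x=2, y=0), (x=1, y=1), (x=5, y=1), (x=2, y=2), (x=4, y=2)
  Distance 3: (x=1, y=0), (x=0, y=1), (x=6, y=1), (x=1, y=2), (x=5, y=2)
  Distance 4: (x=0, y=0), (x=6, y=0), (x=0, y=2), (x=6, y=2)  <- goal reached here
One shortest path (4 moves): (x=3, y=1) -> (x=2, y=1) -> (x=1, y=1) -> (x=0, y=1) -> (x=0, y=0)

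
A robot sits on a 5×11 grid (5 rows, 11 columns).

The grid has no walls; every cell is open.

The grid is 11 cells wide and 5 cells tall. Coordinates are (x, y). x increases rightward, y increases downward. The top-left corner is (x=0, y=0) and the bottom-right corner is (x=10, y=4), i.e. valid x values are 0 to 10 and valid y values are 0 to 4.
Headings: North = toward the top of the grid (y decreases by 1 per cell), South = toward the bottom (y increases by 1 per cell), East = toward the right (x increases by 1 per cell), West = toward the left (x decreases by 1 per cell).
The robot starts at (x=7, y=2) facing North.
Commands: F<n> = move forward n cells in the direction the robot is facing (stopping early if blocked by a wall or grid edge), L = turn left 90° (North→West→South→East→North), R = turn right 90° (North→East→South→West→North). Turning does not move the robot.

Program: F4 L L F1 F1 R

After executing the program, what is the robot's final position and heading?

Start: (x=7, y=2), facing North
  F4: move forward 2/4 (blocked), now at (x=7, y=0)
  L: turn left, now facing West
  L: turn left, now facing South
  F1: move forward 1, now at (x=7, y=1)
  F1: move forward 1, now at (x=7, y=2)
  R: turn right, now facing West
Final: (x=7, y=2), facing West

Answer: Final position: (x=7, y=2), facing West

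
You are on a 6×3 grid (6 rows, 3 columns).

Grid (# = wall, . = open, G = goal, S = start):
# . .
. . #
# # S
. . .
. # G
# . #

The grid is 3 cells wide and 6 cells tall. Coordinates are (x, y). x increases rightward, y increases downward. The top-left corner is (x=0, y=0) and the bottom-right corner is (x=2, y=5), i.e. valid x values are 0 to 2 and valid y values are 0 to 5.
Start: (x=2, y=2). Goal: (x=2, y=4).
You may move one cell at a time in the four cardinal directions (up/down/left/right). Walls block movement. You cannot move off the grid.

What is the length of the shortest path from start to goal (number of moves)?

Answer: Shortest path length: 2

Derivation:
BFS from (x=2, y=2) until reaching (x=2, y=4):
  Distance 0: (x=2, y=2)
  Distance 1: (x=2, y=3)
  Distance 2: (x=1, y=3), (x=2, y=4)  <- goal reached here
One shortest path (2 moves): (x=2, y=2) -> (x=2, y=3) -> (x=2, y=4)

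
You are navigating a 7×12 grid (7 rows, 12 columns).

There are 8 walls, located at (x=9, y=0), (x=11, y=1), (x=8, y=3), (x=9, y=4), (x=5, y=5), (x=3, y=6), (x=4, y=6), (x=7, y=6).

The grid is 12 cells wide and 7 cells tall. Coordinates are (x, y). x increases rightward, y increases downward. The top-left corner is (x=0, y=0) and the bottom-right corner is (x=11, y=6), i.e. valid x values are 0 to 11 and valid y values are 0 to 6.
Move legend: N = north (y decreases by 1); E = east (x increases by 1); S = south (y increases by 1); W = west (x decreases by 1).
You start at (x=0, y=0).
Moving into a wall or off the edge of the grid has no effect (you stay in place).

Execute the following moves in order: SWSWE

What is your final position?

Answer: Final position: (x=1, y=2)

Derivation:
Start: (x=0, y=0)
  S (south): (x=0, y=0) -> (x=0, y=1)
  W (west): blocked, stay at (x=0, y=1)
  S (south): (x=0, y=1) -> (x=0, y=2)
  W (west): blocked, stay at (x=0, y=2)
  E (east): (x=0, y=2) -> (x=1, y=2)
Final: (x=1, y=2)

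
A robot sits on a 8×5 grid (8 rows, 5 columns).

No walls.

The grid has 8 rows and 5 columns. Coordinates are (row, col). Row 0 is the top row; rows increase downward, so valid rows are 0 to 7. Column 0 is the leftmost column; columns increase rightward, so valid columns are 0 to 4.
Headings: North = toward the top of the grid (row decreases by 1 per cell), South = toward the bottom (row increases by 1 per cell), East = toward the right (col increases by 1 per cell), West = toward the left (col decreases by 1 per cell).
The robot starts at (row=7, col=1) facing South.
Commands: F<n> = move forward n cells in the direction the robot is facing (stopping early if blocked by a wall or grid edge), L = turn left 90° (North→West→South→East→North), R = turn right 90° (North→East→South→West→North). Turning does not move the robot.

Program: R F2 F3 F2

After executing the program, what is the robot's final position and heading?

Start: (row=7, col=1), facing South
  R: turn right, now facing West
  F2: move forward 1/2 (blocked), now at (row=7, col=0)
  F3: move forward 0/3 (blocked), now at (row=7, col=0)
  F2: move forward 0/2 (blocked), now at (row=7, col=0)
Final: (row=7, col=0), facing West

Answer: Final position: (row=7, col=0), facing West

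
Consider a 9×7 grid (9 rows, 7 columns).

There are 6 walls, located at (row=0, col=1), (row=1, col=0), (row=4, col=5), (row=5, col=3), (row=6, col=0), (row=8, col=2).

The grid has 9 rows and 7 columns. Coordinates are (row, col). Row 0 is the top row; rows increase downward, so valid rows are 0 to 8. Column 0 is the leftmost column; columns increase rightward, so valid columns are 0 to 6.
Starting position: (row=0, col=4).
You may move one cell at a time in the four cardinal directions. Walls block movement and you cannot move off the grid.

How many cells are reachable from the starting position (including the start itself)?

BFS flood-fill from (row=0, col=4):
  Distance 0: (row=0, col=4)
  Distance 1: (row=0, col=3), (row=0, col=5), (row=1, col=4)
  Distance 2: (row=0, col=2), (row=0, col=6), (row=1, col=3), (row=1, col=5), (row=2, col=4)
  Distance 3: (row=1, col=2), (row=1, col=6), (row=2, col=3), (row=2, col=5), (row=3, col=4)
  Distance 4: (row=1, col=1), (row=2, col=2), (row=2, col=6), (row=3, col=3), (row=3, col=5), (row=4, col=4)
  Distance 5: (row=2, col=1), (row=3, col=2), (row=3, col=6), (row=4, col=3), (row=5, col=4)
  Distance 6: (row=2, col=0), (row=3, col=1), (row=4, col=2), (row=4, col=6), (row=5, col=5), (row=6, col=4)
  Distance 7: (row=3, col=0), (row=4, col=1), (row=5, col=2), (row=5, col=6), (row=6, col=3), (row=6, col=5), (row=7, col=4)
  Distance 8: (row=4, col=0), (row=5, col=1), (row=6, col=2), (row=6, col=6), (row=7, col=3), (row=7, col=5), (row=8, col=4)
  Distance 9: (row=5, col=0), (row=6, col=1), (row=7, col=2), (row=7, col=6), (row=8, col=3), (row=8, col=5)
  Distance 10: (row=7, col=1), (row=8, col=6)
  Distance 11: (row=7, col=0), (row=8, col=1)
  Distance 12: (row=8, col=0)
Total reachable: 56 (grid has 57 open cells total)

Answer: Reachable cells: 56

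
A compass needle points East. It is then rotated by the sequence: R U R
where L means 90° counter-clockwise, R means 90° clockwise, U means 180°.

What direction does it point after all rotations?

Answer: Final heading: East

Derivation:
Start: East
  R (right (90° clockwise)) -> South
  U (U-turn (180°)) -> North
  R (right (90° clockwise)) -> East
Final: East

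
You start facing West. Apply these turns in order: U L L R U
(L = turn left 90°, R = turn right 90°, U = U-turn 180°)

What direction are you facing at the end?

Answer: Final heading: South

Derivation:
Start: West
  U (U-turn (180°)) -> East
  L (left (90° counter-clockwise)) -> North
  L (left (90° counter-clockwise)) -> West
  R (right (90° clockwise)) -> North
  U (U-turn (180°)) -> South
Final: South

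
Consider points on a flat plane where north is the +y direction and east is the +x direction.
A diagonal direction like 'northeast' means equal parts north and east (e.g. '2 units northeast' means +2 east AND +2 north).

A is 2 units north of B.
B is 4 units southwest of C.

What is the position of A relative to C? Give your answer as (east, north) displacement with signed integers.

Place C at the origin (east=0, north=0).
  B is 4 units southwest of C: delta (east=-4, north=-4); B at (east=-4, north=-4).
  A is 2 units north of B: delta (east=+0, north=+2); A at (east=-4, north=-2).
Therefore A relative to C: (east=-4, north=-2).

Answer: A is at (east=-4, north=-2) relative to C.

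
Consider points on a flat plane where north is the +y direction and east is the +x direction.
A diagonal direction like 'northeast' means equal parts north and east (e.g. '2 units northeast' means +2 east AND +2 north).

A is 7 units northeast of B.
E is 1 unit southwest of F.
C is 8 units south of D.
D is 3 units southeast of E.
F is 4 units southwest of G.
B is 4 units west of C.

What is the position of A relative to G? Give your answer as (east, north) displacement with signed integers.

Place G at the origin (east=0, north=0).
  F is 4 units southwest of G: delta (east=-4, north=-4); F at (east=-4, north=-4).
  E is 1 unit southwest of F: delta (east=-1, north=-1); E at (east=-5, north=-5).
  D is 3 units southeast of E: delta (east=+3, north=-3); D at (east=-2, north=-8).
  C is 8 units south of D: delta (east=+0, north=-8); C at (east=-2, north=-16).
  B is 4 units west of C: delta (east=-4, north=+0); B at (east=-6, north=-16).
  A is 7 units northeast of B: delta (east=+7, north=+7); A at (east=1, north=-9).
Therefore A relative to G: (east=1, north=-9).

Answer: A is at (east=1, north=-9) relative to G.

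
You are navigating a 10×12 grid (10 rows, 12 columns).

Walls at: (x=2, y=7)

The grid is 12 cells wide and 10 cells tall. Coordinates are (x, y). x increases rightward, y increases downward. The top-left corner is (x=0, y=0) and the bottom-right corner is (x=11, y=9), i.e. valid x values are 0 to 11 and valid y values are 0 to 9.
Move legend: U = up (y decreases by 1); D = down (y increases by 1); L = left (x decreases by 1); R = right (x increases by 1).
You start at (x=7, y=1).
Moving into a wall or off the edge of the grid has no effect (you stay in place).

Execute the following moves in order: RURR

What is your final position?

Start: (x=7, y=1)
  R (right): (x=7, y=1) -> (x=8, y=1)
  U (up): (x=8, y=1) -> (x=8, y=0)
  R (right): (x=8, y=0) -> (x=9, y=0)
  R (right): (x=9, y=0) -> (x=10, y=0)
Final: (x=10, y=0)

Answer: Final position: (x=10, y=0)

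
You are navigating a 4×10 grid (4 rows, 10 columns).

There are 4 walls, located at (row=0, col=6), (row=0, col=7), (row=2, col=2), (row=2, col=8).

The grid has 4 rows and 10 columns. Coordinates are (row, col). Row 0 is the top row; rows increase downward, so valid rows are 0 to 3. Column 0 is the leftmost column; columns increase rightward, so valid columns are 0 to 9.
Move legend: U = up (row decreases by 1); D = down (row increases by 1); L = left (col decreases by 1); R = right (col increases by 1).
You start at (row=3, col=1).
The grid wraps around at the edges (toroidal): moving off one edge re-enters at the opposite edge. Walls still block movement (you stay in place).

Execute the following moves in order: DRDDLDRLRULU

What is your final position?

Answer: Final position: (row=0, col=0)

Derivation:
Start: (row=3, col=1)
  D (down): (row=3, col=1) -> (row=0, col=1)
  R (right): (row=0, col=1) -> (row=0, col=2)
  D (down): (row=0, col=2) -> (row=1, col=2)
  D (down): blocked, stay at (row=1, col=2)
  L (left): (row=1, col=2) -> (row=1, col=1)
  D (down): (row=1, col=1) -> (row=2, col=1)
  R (right): blocked, stay at (row=2, col=1)
  L (left): (row=2, col=1) -> (row=2, col=0)
  R (right): (row=2, col=0) -> (row=2, col=1)
  U (up): (row=2, col=1) -> (row=1, col=1)
  L (left): (row=1, col=1) -> (row=1, col=0)
  U (up): (row=1, col=0) -> (row=0, col=0)
Final: (row=0, col=0)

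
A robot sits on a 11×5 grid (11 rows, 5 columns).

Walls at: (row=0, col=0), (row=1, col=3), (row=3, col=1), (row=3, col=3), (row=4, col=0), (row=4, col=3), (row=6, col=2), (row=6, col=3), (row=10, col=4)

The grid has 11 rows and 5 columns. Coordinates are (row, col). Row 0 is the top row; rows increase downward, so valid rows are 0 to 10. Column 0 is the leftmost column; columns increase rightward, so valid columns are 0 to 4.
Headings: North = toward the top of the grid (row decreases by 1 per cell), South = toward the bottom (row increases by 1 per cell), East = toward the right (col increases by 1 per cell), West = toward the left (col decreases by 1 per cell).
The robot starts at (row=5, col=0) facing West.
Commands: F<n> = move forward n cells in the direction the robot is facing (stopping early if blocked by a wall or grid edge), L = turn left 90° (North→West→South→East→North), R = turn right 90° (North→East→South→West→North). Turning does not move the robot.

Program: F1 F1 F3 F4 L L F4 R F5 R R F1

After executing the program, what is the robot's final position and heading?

Start: (row=5, col=0), facing West
  F1: move forward 0/1 (blocked), now at (row=5, col=0)
  F1: move forward 0/1 (blocked), now at (row=5, col=0)
  F3: move forward 0/3 (blocked), now at (row=5, col=0)
  F4: move forward 0/4 (blocked), now at (row=5, col=0)
  L: turn left, now facing South
  L: turn left, now facing East
  F4: move forward 4, now at (row=5, col=4)
  R: turn right, now facing South
  F5: move forward 4/5 (blocked), now at (row=9, col=4)
  R: turn right, now facing West
  R: turn right, now facing North
  F1: move forward 1, now at (row=8, col=4)
Final: (row=8, col=4), facing North

Answer: Final position: (row=8, col=4), facing North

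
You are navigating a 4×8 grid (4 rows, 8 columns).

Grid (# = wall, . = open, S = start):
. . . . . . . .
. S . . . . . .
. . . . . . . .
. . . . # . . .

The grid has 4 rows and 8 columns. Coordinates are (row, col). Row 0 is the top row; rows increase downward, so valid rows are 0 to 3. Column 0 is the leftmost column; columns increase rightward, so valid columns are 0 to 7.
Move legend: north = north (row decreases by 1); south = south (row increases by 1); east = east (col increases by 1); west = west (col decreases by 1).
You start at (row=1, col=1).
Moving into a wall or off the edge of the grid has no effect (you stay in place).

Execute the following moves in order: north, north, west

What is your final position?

Answer: Final position: (row=0, col=0)

Derivation:
Start: (row=1, col=1)
  north (north): (row=1, col=1) -> (row=0, col=1)
  north (north): blocked, stay at (row=0, col=1)
  west (west): (row=0, col=1) -> (row=0, col=0)
Final: (row=0, col=0)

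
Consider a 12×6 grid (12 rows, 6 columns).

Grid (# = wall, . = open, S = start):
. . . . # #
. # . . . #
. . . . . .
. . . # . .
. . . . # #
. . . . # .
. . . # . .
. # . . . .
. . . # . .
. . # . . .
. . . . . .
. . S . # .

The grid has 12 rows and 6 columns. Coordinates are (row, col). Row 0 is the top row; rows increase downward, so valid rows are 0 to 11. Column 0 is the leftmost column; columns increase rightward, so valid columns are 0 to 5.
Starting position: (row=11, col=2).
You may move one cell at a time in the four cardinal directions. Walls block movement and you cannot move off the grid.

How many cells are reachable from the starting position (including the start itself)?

BFS flood-fill from (row=11, col=2):
  Distance 0: (row=11, col=2)
  Distance 1: (row=10, col=2), (row=11, col=1), (row=11, col=3)
  Distance 2: (row=10, col=1), (row=10, col=3), (row=11, col=0)
  Distance 3: (row=9, col=1), (row=9, col=3), (row=10, col=0), (row=10, col=4)
  Distance 4: (row=8, col=1), (row=9, col=0), (row=9, col=4), (row=10, col=5)
  Distance 5: (row=8, col=0), (row=8, col=2), (row=8, col=4), (row=9, col=5), (row=11, col=5)
  Distance 6: (row=7, col=0), (row=7, col=2), (row=7, col=4), (row=8, col=5)
  Distance 7: (row=6, col=0), (row=6, col=2), (row=6, col=4), (row=7, col=3), (row=7, col=5)
  Distance 8: (row=5, col=0), (row=5, col=2), (row=6, col=1), (row=6, col=5)
  Distance 9: (row=4, col=0), (row=4, col=2), (row=5, col=1), (row=5, col=3), (row=5, col=5)
  Distance 10: (row=3, col=0), (row=3, col=2), (row=4, col=1), (row=4, col=3)
  Distance 11: (row=2, col=0), (row=2, col=2), (row=3, col=1)
  Distance 12: (row=1, col=0), (row=1, col=2), (row=2, col=1), (row=2, col=3)
  Distance 13: (row=0, col=0), (row=0, col=2), (row=1, col=3), (row=2, col=4)
  Distance 14: (row=0, col=1), (row=0, col=3), (row=1, col=4), (row=2, col=5), (row=3, col=4)
  Distance 15: (row=3, col=5)
Total reachable: 59 (grid has 59 open cells total)

Answer: Reachable cells: 59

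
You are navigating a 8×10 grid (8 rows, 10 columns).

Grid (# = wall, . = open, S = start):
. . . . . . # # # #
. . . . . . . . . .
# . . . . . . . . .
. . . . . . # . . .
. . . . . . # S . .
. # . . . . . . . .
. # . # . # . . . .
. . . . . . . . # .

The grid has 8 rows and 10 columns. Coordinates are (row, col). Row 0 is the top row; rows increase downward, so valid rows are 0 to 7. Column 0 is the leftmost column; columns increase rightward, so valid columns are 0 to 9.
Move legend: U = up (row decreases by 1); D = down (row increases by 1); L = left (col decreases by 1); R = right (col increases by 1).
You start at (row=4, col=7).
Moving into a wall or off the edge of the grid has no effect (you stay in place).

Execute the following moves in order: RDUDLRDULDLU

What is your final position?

Start: (row=4, col=7)
  R (right): (row=4, col=7) -> (row=4, col=8)
  D (down): (row=4, col=8) -> (row=5, col=8)
  U (up): (row=5, col=8) -> (row=4, col=8)
  D (down): (row=4, col=8) -> (row=5, col=8)
  L (left): (row=5, col=8) -> (row=5, col=7)
  R (right): (row=5, col=7) -> (row=5, col=8)
  D (down): (row=5, col=8) -> (row=6, col=8)
  U (up): (row=6, col=8) -> (row=5, col=8)
  L (left): (row=5, col=8) -> (row=5, col=7)
  D (down): (row=5, col=7) -> (row=6, col=7)
  L (left): (row=6, col=7) -> (row=6, col=6)
  U (up): (row=6, col=6) -> (row=5, col=6)
Final: (row=5, col=6)

Answer: Final position: (row=5, col=6)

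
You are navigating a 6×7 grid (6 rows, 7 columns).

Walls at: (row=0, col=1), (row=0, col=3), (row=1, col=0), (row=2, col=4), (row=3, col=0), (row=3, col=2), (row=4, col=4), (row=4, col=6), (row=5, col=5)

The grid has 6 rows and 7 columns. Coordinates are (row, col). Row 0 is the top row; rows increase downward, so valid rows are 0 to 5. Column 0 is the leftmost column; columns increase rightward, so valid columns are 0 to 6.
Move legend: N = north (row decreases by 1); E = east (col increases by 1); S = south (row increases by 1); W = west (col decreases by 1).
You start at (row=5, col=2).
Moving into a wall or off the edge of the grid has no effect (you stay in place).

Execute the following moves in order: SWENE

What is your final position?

Answer: Final position: (row=4, col=3)

Derivation:
Start: (row=5, col=2)
  S (south): blocked, stay at (row=5, col=2)
  W (west): (row=5, col=2) -> (row=5, col=1)
  E (east): (row=5, col=1) -> (row=5, col=2)
  N (north): (row=5, col=2) -> (row=4, col=2)
  E (east): (row=4, col=2) -> (row=4, col=3)
Final: (row=4, col=3)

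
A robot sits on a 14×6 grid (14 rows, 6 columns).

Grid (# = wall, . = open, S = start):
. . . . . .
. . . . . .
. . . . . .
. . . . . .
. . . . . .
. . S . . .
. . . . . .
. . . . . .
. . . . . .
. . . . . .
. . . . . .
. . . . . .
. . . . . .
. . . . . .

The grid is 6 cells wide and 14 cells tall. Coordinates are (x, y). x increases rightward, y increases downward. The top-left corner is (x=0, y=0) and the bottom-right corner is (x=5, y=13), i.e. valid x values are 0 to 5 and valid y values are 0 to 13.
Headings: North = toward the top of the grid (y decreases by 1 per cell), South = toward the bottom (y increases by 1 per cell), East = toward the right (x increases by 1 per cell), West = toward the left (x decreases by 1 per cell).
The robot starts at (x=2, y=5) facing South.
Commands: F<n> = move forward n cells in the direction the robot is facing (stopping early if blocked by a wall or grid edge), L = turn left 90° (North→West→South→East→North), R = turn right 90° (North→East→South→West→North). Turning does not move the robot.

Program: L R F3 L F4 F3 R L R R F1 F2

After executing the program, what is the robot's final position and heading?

Answer: Final position: (x=2, y=8), facing West

Derivation:
Start: (x=2, y=5), facing South
  L: turn left, now facing East
  R: turn right, now facing South
  F3: move forward 3, now at (x=2, y=8)
  L: turn left, now facing East
  F4: move forward 3/4 (blocked), now at (x=5, y=8)
  F3: move forward 0/3 (blocked), now at (x=5, y=8)
  R: turn right, now facing South
  L: turn left, now facing East
  R: turn right, now facing South
  R: turn right, now facing West
  F1: move forward 1, now at (x=4, y=8)
  F2: move forward 2, now at (x=2, y=8)
Final: (x=2, y=8), facing West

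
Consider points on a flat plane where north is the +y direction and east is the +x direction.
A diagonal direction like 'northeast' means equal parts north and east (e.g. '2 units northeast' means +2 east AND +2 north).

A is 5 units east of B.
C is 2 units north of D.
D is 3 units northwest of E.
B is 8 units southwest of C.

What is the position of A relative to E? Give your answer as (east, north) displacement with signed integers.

Answer: A is at (east=-6, north=-3) relative to E.

Derivation:
Place E at the origin (east=0, north=0).
  D is 3 units northwest of E: delta (east=-3, north=+3); D at (east=-3, north=3).
  C is 2 units north of D: delta (east=+0, north=+2); C at (east=-3, north=5).
  B is 8 units southwest of C: delta (east=-8, north=-8); B at (east=-11, north=-3).
  A is 5 units east of B: delta (east=+5, north=+0); A at (east=-6, north=-3).
Therefore A relative to E: (east=-6, north=-3).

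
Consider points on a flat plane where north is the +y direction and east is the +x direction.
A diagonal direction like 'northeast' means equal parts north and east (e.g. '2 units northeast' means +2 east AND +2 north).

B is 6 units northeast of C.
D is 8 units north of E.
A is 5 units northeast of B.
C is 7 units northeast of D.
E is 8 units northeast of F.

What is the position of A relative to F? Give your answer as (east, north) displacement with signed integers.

Place F at the origin (east=0, north=0).
  E is 8 units northeast of F: delta (east=+8, north=+8); E at (east=8, north=8).
  D is 8 units north of E: delta (east=+0, north=+8); D at (east=8, north=16).
  C is 7 units northeast of D: delta (east=+7, north=+7); C at (east=15, north=23).
  B is 6 units northeast of C: delta (east=+6, north=+6); B at (east=21, north=29).
  A is 5 units northeast of B: delta (east=+5, north=+5); A at (east=26, north=34).
Therefore A relative to F: (east=26, north=34).

Answer: A is at (east=26, north=34) relative to F.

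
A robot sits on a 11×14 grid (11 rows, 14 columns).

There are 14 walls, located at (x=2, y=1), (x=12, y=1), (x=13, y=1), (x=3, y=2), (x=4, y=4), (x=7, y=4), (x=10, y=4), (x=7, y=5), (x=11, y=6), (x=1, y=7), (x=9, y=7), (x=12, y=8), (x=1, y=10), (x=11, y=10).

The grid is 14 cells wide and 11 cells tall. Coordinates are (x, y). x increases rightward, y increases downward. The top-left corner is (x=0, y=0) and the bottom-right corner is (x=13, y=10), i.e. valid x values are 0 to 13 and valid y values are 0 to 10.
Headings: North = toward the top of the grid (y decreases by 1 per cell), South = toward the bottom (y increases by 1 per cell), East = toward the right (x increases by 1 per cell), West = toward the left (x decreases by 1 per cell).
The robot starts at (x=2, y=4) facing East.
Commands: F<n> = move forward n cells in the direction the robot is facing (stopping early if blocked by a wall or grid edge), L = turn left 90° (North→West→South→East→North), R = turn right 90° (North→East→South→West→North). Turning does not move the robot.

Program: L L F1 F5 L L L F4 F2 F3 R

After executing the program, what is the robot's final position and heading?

Start: (x=2, y=4), facing East
  L: turn left, now facing North
  L: turn left, now facing West
  F1: move forward 1, now at (x=1, y=4)
  F5: move forward 1/5 (blocked), now at (x=0, y=4)
  L: turn left, now facing South
  L: turn left, now facing East
  L: turn left, now facing North
  F4: move forward 4, now at (x=0, y=0)
  F2: move forward 0/2 (blocked), now at (x=0, y=0)
  F3: move forward 0/3 (blocked), now at (x=0, y=0)
  R: turn right, now facing East
Final: (x=0, y=0), facing East

Answer: Final position: (x=0, y=0), facing East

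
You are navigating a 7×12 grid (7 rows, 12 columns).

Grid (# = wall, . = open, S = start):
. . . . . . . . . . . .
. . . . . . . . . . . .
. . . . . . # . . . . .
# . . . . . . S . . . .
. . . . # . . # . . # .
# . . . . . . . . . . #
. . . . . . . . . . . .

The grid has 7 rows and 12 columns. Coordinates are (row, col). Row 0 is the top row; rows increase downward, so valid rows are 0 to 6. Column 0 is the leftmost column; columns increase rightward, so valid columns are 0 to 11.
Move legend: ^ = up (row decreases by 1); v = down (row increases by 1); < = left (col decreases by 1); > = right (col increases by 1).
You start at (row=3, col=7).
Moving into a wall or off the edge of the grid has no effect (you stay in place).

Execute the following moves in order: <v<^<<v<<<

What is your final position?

Start: (row=3, col=7)
  < (left): (row=3, col=7) -> (row=3, col=6)
  v (down): (row=3, col=6) -> (row=4, col=6)
  < (left): (row=4, col=6) -> (row=4, col=5)
  ^ (up): (row=4, col=5) -> (row=3, col=5)
  < (left): (row=3, col=5) -> (row=3, col=4)
  < (left): (row=3, col=4) -> (row=3, col=3)
  v (down): (row=3, col=3) -> (row=4, col=3)
  < (left): (row=4, col=3) -> (row=4, col=2)
  < (left): (row=4, col=2) -> (row=4, col=1)
  < (left): (row=4, col=1) -> (row=4, col=0)
Final: (row=4, col=0)

Answer: Final position: (row=4, col=0)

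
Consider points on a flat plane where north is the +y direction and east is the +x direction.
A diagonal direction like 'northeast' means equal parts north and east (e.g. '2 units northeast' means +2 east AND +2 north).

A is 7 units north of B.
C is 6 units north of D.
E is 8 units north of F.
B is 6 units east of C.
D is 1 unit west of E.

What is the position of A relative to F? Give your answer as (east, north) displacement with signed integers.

Place F at the origin (east=0, north=0).
  E is 8 units north of F: delta (east=+0, north=+8); E at (east=0, north=8).
  D is 1 unit west of E: delta (east=-1, north=+0); D at (east=-1, north=8).
  C is 6 units north of D: delta (east=+0, north=+6); C at (east=-1, north=14).
  B is 6 units east of C: delta (east=+6, north=+0); B at (east=5, north=14).
  A is 7 units north of B: delta (east=+0, north=+7); A at (east=5, north=21).
Therefore A relative to F: (east=5, north=21).

Answer: A is at (east=5, north=21) relative to F.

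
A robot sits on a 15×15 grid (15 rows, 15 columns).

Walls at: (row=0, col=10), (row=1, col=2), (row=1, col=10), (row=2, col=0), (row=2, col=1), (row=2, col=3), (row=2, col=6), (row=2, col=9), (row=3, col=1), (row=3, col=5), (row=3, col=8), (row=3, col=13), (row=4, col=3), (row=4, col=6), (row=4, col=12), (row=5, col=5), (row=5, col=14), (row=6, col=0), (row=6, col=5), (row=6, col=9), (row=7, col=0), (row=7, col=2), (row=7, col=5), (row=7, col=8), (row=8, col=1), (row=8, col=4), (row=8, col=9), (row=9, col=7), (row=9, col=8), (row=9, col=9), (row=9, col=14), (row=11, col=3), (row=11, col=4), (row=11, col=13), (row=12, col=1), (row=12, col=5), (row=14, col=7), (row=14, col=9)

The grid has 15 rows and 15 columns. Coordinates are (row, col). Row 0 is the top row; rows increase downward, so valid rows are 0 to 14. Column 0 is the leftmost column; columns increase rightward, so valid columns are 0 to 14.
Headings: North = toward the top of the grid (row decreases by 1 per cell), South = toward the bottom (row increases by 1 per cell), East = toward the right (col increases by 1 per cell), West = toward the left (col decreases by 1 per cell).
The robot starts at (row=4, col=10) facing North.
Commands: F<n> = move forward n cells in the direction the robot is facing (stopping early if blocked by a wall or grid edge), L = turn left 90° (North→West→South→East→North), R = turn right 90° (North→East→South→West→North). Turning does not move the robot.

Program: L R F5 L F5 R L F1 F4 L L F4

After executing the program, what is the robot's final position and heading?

Answer: Final position: (row=2, col=14), facing East

Derivation:
Start: (row=4, col=10), facing North
  L: turn left, now facing West
  R: turn right, now facing North
  F5: move forward 2/5 (blocked), now at (row=2, col=10)
  L: turn left, now facing West
  F5: move forward 0/5 (blocked), now at (row=2, col=10)
  R: turn right, now facing North
  L: turn left, now facing West
  F1: move forward 0/1 (blocked), now at (row=2, col=10)
  F4: move forward 0/4 (blocked), now at (row=2, col=10)
  L: turn left, now facing South
  L: turn left, now facing East
  F4: move forward 4, now at (row=2, col=14)
Final: (row=2, col=14), facing East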